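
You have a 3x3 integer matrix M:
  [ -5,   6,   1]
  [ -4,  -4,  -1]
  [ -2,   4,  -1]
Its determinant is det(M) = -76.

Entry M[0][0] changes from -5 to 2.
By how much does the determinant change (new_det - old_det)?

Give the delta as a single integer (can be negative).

Answer: 56

Derivation:
Cofactor C_00 = 8
Entry delta = 2 - -5 = 7
Det delta = entry_delta * cofactor = 7 * 8 = 56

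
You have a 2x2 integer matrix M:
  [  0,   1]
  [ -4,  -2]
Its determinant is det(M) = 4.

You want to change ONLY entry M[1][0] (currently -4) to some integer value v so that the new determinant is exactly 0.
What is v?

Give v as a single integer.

det is linear in entry M[1][0]: det = old_det + (v - -4) * C_10
Cofactor C_10 = -1
Want det = 0: 4 + (v - -4) * -1 = 0
  (v - -4) = -4 / -1 = 4
  v = -4 + (4) = 0

Answer: 0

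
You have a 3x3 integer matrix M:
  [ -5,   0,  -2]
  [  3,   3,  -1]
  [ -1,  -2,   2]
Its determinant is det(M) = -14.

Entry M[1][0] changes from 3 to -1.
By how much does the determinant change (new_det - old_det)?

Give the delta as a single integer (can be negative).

Cofactor C_10 = 4
Entry delta = -1 - 3 = -4
Det delta = entry_delta * cofactor = -4 * 4 = -16

Answer: -16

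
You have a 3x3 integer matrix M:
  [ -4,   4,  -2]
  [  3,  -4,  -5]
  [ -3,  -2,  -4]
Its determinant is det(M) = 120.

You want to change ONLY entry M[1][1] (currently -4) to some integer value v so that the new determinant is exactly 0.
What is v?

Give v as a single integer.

Answer: -16

Derivation:
det is linear in entry M[1][1]: det = old_det + (v - -4) * C_11
Cofactor C_11 = 10
Want det = 0: 120 + (v - -4) * 10 = 0
  (v - -4) = -120 / 10 = -12
  v = -4 + (-12) = -16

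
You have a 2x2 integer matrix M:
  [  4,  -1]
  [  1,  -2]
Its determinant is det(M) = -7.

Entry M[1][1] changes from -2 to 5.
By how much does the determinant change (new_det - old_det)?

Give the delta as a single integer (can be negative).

Answer: 28

Derivation:
Cofactor C_11 = 4
Entry delta = 5 - -2 = 7
Det delta = entry_delta * cofactor = 7 * 4 = 28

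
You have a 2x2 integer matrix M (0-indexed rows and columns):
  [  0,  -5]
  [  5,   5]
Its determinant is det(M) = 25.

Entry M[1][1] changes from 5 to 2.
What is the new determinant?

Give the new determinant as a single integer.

Answer: 25

Derivation:
det is linear in row 1: changing M[1][1] by delta changes det by delta * cofactor(1,1).
Cofactor C_11 = (-1)^(1+1) * minor(1,1) = 0
Entry delta = 2 - 5 = -3
Det delta = -3 * 0 = 0
New det = 25 + 0 = 25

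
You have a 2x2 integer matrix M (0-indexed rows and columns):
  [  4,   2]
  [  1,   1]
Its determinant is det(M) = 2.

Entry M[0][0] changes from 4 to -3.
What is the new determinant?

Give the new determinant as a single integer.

det is linear in row 0: changing M[0][0] by delta changes det by delta * cofactor(0,0).
Cofactor C_00 = (-1)^(0+0) * minor(0,0) = 1
Entry delta = -3 - 4 = -7
Det delta = -7 * 1 = -7
New det = 2 + -7 = -5

Answer: -5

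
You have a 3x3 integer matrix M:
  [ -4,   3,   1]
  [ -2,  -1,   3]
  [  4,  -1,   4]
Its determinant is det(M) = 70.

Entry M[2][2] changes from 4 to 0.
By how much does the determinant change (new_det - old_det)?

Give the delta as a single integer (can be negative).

Cofactor C_22 = 10
Entry delta = 0 - 4 = -4
Det delta = entry_delta * cofactor = -4 * 10 = -40

Answer: -40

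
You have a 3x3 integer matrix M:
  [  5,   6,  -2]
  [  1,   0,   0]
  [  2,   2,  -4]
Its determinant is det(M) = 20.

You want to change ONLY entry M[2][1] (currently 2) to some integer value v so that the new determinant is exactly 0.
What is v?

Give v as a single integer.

det is linear in entry M[2][1]: det = old_det + (v - 2) * C_21
Cofactor C_21 = -2
Want det = 0: 20 + (v - 2) * -2 = 0
  (v - 2) = -20 / -2 = 10
  v = 2 + (10) = 12

Answer: 12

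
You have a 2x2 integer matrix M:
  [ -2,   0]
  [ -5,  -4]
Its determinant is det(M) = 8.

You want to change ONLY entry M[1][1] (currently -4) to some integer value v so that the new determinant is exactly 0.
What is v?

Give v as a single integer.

Answer: 0

Derivation:
det is linear in entry M[1][1]: det = old_det + (v - -4) * C_11
Cofactor C_11 = -2
Want det = 0: 8 + (v - -4) * -2 = 0
  (v - -4) = -8 / -2 = 4
  v = -4 + (4) = 0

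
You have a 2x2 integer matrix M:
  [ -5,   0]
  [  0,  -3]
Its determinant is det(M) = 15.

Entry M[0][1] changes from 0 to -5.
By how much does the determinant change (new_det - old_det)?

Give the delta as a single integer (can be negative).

Answer: 0

Derivation:
Cofactor C_01 = 0
Entry delta = -5 - 0 = -5
Det delta = entry_delta * cofactor = -5 * 0 = 0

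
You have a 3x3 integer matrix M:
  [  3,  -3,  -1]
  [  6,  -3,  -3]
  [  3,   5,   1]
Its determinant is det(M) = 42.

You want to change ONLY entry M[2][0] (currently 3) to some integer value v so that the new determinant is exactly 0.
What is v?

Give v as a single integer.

Answer: -4

Derivation:
det is linear in entry M[2][0]: det = old_det + (v - 3) * C_20
Cofactor C_20 = 6
Want det = 0: 42 + (v - 3) * 6 = 0
  (v - 3) = -42 / 6 = -7
  v = 3 + (-7) = -4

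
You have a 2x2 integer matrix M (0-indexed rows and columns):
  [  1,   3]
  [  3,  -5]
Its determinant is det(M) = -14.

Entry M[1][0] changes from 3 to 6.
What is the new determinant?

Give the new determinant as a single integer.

Answer: -23

Derivation:
det is linear in row 1: changing M[1][0] by delta changes det by delta * cofactor(1,0).
Cofactor C_10 = (-1)^(1+0) * minor(1,0) = -3
Entry delta = 6 - 3 = 3
Det delta = 3 * -3 = -9
New det = -14 + -9 = -23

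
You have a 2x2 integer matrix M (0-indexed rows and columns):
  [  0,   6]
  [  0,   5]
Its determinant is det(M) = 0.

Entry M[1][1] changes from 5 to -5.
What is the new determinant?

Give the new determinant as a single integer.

Answer: 0

Derivation:
det is linear in row 1: changing M[1][1] by delta changes det by delta * cofactor(1,1).
Cofactor C_11 = (-1)^(1+1) * minor(1,1) = 0
Entry delta = -5 - 5 = -10
Det delta = -10 * 0 = 0
New det = 0 + 0 = 0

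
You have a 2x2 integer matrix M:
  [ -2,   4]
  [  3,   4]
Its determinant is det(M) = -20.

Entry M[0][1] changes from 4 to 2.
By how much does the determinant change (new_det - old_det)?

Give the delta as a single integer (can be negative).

Cofactor C_01 = -3
Entry delta = 2 - 4 = -2
Det delta = entry_delta * cofactor = -2 * -3 = 6

Answer: 6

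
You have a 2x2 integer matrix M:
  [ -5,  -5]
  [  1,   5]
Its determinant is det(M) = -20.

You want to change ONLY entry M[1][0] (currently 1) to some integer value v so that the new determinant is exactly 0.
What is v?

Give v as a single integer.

Answer: 5

Derivation:
det is linear in entry M[1][0]: det = old_det + (v - 1) * C_10
Cofactor C_10 = 5
Want det = 0: -20 + (v - 1) * 5 = 0
  (v - 1) = 20 / 5 = 4
  v = 1 + (4) = 5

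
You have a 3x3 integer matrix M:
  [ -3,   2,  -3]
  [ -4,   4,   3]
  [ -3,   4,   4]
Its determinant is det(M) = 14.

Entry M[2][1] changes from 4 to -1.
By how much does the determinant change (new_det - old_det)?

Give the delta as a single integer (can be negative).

Answer: -105

Derivation:
Cofactor C_21 = 21
Entry delta = -1 - 4 = -5
Det delta = entry_delta * cofactor = -5 * 21 = -105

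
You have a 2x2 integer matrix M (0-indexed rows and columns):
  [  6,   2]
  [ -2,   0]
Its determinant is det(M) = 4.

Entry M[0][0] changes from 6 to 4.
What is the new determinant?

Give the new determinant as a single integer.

Answer: 4

Derivation:
det is linear in row 0: changing M[0][0] by delta changes det by delta * cofactor(0,0).
Cofactor C_00 = (-1)^(0+0) * minor(0,0) = 0
Entry delta = 4 - 6 = -2
Det delta = -2 * 0 = 0
New det = 4 + 0 = 4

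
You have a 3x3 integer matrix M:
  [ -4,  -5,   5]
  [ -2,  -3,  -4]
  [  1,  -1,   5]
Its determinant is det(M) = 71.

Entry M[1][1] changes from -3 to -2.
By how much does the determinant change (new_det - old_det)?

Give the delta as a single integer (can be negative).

Answer: -25

Derivation:
Cofactor C_11 = -25
Entry delta = -2 - -3 = 1
Det delta = entry_delta * cofactor = 1 * -25 = -25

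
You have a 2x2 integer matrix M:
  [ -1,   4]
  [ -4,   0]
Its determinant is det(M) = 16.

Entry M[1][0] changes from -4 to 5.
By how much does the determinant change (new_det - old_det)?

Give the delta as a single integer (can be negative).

Cofactor C_10 = -4
Entry delta = 5 - -4 = 9
Det delta = entry_delta * cofactor = 9 * -4 = -36

Answer: -36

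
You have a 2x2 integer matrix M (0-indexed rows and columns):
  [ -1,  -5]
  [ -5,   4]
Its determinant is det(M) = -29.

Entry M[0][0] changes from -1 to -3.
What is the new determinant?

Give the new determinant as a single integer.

det is linear in row 0: changing M[0][0] by delta changes det by delta * cofactor(0,0).
Cofactor C_00 = (-1)^(0+0) * minor(0,0) = 4
Entry delta = -3 - -1 = -2
Det delta = -2 * 4 = -8
New det = -29 + -8 = -37

Answer: -37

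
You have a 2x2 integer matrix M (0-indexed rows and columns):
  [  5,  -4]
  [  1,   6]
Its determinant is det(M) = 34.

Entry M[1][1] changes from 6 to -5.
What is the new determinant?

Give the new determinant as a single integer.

det is linear in row 1: changing M[1][1] by delta changes det by delta * cofactor(1,1).
Cofactor C_11 = (-1)^(1+1) * minor(1,1) = 5
Entry delta = -5 - 6 = -11
Det delta = -11 * 5 = -55
New det = 34 + -55 = -21

Answer: -21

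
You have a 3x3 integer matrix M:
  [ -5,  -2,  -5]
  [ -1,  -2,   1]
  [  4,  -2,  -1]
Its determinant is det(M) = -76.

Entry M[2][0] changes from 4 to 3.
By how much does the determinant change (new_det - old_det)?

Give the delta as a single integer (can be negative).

Cofactor C_20 = -12
Entry delta = 3 - 4 = -1
Det delta = entry_delta * cofactor = -1 * -12 = 12

Answer: 12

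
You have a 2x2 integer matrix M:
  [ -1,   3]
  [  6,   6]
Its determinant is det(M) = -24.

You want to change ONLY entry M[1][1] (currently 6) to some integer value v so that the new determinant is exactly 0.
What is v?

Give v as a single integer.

det is linear in entry M[1][1]: det = old_det + (v - 6) * C_11
Cofactor C_11 = -1
Want det = 0: -24 + (v - 6) * -1 = 0
  (v - 6) = 24 / -1 = -24
  v = 6 + (-24) = -18

Answer: -18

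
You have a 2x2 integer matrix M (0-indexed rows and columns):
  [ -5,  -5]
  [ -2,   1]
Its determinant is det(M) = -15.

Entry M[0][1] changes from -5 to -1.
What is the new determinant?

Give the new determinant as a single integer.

det is linear in row 0: changing M[0][1] by delta changes det by delta * cofactor(0,1).
Cofactor C_01 = (-1)^(0+1) * minor(0,1) = 2
Entry delta = -1 - -5 = 4
Det delta = 4 * 2 = 8
New det = -15 + 8 = -7

Answer: -7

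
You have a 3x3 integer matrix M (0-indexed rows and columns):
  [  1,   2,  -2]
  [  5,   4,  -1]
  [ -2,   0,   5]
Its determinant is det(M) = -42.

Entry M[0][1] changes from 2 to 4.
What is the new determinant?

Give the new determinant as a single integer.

Answer: -88

Derivation:
det is linear in row 0: changing M[0][1] by delta changes det by delta * cofactor(0,1).
Cofactor C_01 = (-1)^(0+1) * minor(0,1) = -23
Entry delta = 4 - 2 = 2
Det delta = 2 * -23 = -46
New det = -42 + -46 = -88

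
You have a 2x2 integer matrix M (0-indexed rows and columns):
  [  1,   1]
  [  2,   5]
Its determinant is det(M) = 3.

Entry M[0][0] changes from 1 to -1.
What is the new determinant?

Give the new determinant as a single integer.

det is linear in row 0: changing M[0][0] by delta changes det by delta * cofactor(0,0).
Cofactor C_00 = (-1)^(0+0) * minor(0,0) = 5
Entry delta = -1 - 1 = -2
Det delta = -2 * 5 = -10
New det = 3 + -10 = -7

Answer: -7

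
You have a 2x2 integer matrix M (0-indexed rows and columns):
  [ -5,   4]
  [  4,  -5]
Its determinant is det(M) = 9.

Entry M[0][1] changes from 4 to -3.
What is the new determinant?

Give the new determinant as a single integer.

det is linear in row 0: changing M[0][1] by delta changes det by delta * cofactor(0,1).
Cofactor C_01 = (-1)^(0+1) * minor(0,1) = -4
Entry delta = -3 - 4 = -7
Det delta = -7 * -4 = 28
New det = 9 + 28 = 37

Answer: 37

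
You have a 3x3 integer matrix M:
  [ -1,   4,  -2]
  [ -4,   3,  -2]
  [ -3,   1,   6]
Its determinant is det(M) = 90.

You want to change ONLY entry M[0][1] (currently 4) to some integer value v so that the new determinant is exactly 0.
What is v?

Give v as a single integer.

Answer: 1

Derivation:
det is linear in entry M[0][1]: det = old_det + (v - 4) * C_01
Cofactor C_01 = 30
Want det = 0: 90 + (v - 4) * 30 = 0
  (v - 4) = -90 / 30 = -3
  v = 4 + (-3) = 1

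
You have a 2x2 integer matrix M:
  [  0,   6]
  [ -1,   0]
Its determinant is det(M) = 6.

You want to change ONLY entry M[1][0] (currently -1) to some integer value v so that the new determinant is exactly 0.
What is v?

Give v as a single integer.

Answer: 0

Derivation:
det is linear in entry M[1][0]: det = old_det + (v - -1) * C_10
Cofactor C_10 = -6
Want det = 0: 6 + (v - -1) * -6 = 0
  (v - -1) = -6 / -6 = 1
  v = -1 + (1) = 0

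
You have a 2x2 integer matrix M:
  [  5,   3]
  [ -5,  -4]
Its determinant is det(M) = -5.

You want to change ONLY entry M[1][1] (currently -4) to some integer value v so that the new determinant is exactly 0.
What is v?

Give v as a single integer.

Answer: -3

Derivation:
det is linear in entry M[1][1]: det = old_det + (v - -4) * C_11
Cofactor C_11 = 5
Want det = 0: -5 + (v - -4) * 5 = 0
  (v - -4) = 5 / 5 = 1
  v = -4 + (1) = -3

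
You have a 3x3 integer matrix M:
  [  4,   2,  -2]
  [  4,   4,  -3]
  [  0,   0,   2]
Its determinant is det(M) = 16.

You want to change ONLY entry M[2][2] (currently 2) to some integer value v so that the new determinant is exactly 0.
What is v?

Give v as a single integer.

Answer: 0

Derivation:
det is linear in entry M[2][2]: det = old_det + (v - 2) * C_22
Cofactor C_22 = 8
Want det = 0: 16 + (v - 2) * 8 = 0
  (v - 2) = -16 / 8 = -2
  v = 2 + (-2) = 0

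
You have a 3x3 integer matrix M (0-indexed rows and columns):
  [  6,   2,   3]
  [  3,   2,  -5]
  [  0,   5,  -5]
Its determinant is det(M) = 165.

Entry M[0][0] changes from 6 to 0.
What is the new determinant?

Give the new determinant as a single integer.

Answer: 75

Derivation:
det is linear in row 0: changing M[0][0] by delta changes det by delta * cofactor(0,0).
Cofactor C_00 = (-1)^(0+0) * minor(0,0) = 15
Entry delta = 0 - 6 = -6
Det delta = -6 * 15 = -90
New det = 165 + -90 = 75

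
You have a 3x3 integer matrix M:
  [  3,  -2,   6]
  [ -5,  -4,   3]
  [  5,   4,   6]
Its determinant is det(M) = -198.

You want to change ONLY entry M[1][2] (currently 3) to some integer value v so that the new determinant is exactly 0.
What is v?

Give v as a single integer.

Answer: -6

Derivation:
det is linear in entry M[1][2]: det = old_det + (v - 3) * C_12
Cofactor C_12 = -22
Want det = 0: -198 + (v - 3) * -22 = 0
  (v - 3) = 198 / -22 = -9
  v = 3 + (-9) = -6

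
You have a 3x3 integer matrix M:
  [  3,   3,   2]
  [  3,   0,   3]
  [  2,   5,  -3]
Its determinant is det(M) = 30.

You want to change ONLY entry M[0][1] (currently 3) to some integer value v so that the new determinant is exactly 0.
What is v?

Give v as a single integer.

Answer: 1

Derivation:
det is linear in entry M[0][1]: det = old_det + (v - 3) * C_01
Cofactor C_01 = 15
Want det = 0: 30 + (v - 3) * 15 = 0
  (v - 3) = -30 / 15 = -2
  v = 3 + (-2) = 1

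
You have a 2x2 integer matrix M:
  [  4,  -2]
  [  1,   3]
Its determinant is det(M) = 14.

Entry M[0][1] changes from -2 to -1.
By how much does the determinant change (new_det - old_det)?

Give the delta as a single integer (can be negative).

Cofactor C_01 = -1
Entry delta = -1 - -2 = 1
Det delta = entry_delta * cofactor = 1 * -1 = -1

Answer: -1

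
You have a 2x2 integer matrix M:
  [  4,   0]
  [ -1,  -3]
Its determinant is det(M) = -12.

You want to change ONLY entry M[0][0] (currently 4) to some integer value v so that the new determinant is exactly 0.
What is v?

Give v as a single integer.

det is linear in entry M[0][0]: det = old_det + (v - 4) * C_00
Cofactor C_00 = -3
Want det = 0: -12 + (v - 4) * -3 = 0
  (v - 4) = 12 / -3 = -4
  v = 4 + (-4) = 0

Answer: 0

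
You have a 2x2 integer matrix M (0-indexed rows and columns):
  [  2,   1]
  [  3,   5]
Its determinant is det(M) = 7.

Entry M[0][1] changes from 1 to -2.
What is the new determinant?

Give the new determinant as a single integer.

det is linear in row 0: changing M[0][1] by delta changes det by delta * cofactor(0,1).
Cofactor C_01 = (-1)^(0+1) * minor(0,1) = -3
Entry delta = -2 - 1 = -3
Det delta = -3 * -3 = 9
New det = 7 + 9 = 16

Answer: 16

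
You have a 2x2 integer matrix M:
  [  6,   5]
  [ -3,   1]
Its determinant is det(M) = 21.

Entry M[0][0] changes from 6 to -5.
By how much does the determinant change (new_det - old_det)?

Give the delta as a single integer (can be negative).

Answer: -11

Derivation:
Cofactor C_00 = 1
Entry delta = -5 - 6 = -11
Det delta = entry_delta * cofactor = -11 * 1 = -11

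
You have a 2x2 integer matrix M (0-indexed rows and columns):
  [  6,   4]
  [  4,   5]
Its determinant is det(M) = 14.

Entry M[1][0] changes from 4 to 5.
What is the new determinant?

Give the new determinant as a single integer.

Answer: 10

Derivation:
det is linear in row 1: changing M[1][0] by delta changes det by delta * cofactor(1,0).
Cofactor C_10 = (-1)^(1+0) * minor(1,0) = -4
Entry delta = 5 - 4 = 1
Det delta = 1 * -4 = -4
New det = 14 + -4 = 10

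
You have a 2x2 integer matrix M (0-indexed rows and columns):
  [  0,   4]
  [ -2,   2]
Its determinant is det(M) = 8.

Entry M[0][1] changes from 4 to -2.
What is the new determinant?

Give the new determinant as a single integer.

Answer: -4

Derivation:
det is linear in row 0: changing M[0][1] by delta changes det by delta * cofactor(0,1).
Cofactor C_01 = (-1)^(0+1) * minor(0,1) = 2
Entry delta = -2 - 4 = -6
Det delta = -6 * 2 = -12
New det = 8 + -12 = -4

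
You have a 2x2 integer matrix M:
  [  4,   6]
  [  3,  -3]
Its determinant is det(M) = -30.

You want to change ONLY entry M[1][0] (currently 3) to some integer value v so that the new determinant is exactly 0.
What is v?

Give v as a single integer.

det is linear in entry M[1][0]: det = old_det + (v - 3) * C_10
Cofactor C_10 = -6
Want det = 0: -30 + (v - 3) * -6 = 0
  (v - 3) = 30 / -6 = -5
  v = 3 + (-5) = -2

Answer: -2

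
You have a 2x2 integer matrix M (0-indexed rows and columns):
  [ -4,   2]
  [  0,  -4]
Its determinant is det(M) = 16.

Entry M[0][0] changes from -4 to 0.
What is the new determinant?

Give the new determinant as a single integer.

det is linear in row 0: changing M[0][0] by delta changes det by delta * cofactor(0,0).
Cofactor C_00 = (-1)^(0+0) * minor(0,0) = -4
Entry delta = 0 - -4 = 4
Det delta = 4 * -4 = -16
New det = 16 + -16 = 0

Answer: 0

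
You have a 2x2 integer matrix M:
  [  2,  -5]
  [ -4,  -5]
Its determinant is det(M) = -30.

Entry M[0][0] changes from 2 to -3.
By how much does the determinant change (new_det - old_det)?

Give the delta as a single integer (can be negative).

Cofactor C_00 = -5
Entry delta = -3 - 2 = -5
Det delta = entry_delta * cofactor = -5 * -5 = 25

Answer: 25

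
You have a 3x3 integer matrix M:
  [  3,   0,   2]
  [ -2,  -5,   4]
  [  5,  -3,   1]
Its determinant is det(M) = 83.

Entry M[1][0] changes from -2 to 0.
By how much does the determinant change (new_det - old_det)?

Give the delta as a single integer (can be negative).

Answer: -12

Derivation:
Cofactor C_10 = -6
Entry delta = 0 - -2 = 2
Det delta = entry_delta * cofactor = 2 * -6 = -12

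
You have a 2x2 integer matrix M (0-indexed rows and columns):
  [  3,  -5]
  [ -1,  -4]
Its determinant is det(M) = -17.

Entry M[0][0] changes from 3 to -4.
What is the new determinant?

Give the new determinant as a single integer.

det is linear in row 0: changing M[0][0] by delta changes det by delta * cofactor(0,0).
Cofactor C_00 = (-1)^(0+0) * minor(0,0) = -4
Entry delta = -4 - 3 = -7
Det delta = -7 * -4 = 28
New det = -17 + 28 = 11

Answer: 11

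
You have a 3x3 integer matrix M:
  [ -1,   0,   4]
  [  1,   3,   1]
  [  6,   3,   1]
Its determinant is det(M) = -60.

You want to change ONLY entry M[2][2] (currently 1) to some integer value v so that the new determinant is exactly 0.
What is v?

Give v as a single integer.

det is linear in entry M[2][2]: det = old_det + (v - 1) * C_22
Cofactor C_22 = -3
Want det = 0: -60 + (v - 1) * -3 = 0
  (v - 1) = 60 / -3 = -20
  v = 1 + (-20) = -19

Answer: -19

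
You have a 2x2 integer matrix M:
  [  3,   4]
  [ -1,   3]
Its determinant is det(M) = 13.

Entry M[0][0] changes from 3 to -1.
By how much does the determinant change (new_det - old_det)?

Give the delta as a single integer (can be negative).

Answer: -12

Derivation:
Cofactor C_00 = 3
Entry delta = -1 - 3 = -4
Det delta = entry_delta * cofactor = -4 * 3 = -12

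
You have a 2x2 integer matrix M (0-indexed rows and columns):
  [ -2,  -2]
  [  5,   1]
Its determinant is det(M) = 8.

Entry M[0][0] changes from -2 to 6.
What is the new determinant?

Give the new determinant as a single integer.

det is linear in row 0: changing M[0][0] by delta changes det by delta * cofactor(0,0).
Cofactor C_00 = (-1)^(0+0) * minor(0,0) = 1
Entry delta = 6 - -2 = 8
Det delta = 8 * 1 = 8
New det = 8 + 8 = 16

Answer: 16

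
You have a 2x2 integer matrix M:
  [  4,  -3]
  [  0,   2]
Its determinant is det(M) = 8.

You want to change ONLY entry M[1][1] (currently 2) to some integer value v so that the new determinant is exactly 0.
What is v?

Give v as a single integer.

det is linear in entry M[1][1]: det = old_det + (v - 2) * C_11
Cofactor C_11 = 4
Want det = 0: 8 + (v - 2) * 4 = 0
  (v - 2) = -8 / 4 = -2
  v = 2 + (-2) = 0

Answer: 0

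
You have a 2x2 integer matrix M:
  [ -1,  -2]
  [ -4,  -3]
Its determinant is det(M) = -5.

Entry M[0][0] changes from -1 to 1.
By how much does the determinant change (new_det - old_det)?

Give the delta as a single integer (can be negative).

Cofactor C_00 = -3
Entry delta = 1 - -1 = 2
Det delta = entry_delta * cofactor = 2 * -3 = -6

Answer: -6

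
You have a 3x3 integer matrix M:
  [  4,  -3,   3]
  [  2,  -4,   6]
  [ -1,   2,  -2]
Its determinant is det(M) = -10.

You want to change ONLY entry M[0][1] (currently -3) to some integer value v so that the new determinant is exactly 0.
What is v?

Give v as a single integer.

Answer: -8

Derivation:
det is linear in entry M[0][1]: det = old_det + (v - -3) * C_01
Cofactor C_01 = -2
Want det = 0: -10 + (v - -3) * -2 = 0
  (v - -3) = 10 / -2 = -5
  v = -3 + (-5) = -8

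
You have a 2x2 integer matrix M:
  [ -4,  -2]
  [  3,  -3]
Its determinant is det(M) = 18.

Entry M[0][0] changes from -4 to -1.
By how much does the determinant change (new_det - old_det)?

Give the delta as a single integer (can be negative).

Cofactor C_00 = -3
Entry delta = -1 - -4 = 3
Det delta = entry_delta * cofactor = 3 * -3 = -9

Answer: -9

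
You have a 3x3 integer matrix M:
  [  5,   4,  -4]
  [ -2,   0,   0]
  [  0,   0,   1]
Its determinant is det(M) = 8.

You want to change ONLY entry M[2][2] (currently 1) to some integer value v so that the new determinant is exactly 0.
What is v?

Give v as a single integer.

det is linear in entry M[2][2]: det = old_det + (v - 1) * C_22
Cofactor C_22 = 8
Want det = 0: 8 + (v - 1) * 8 = 0
  (v - 1) = -8 / 8 = -1
  v = 1 + (-1) = 0

Answer: 0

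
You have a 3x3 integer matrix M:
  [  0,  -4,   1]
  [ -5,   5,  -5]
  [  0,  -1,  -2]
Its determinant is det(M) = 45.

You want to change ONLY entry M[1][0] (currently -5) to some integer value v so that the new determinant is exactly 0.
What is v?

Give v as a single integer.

Answer: 0

Derivation:
det is linear in entry M[1][0]: det = old_det + (v - -5) * C_10
Cofactor C_10 = -9
Want det = 0: 45 + (v - -5) * -9 = 0
  (v - -5) = -45 / -9 = 5
  v = -5 + (5) = 0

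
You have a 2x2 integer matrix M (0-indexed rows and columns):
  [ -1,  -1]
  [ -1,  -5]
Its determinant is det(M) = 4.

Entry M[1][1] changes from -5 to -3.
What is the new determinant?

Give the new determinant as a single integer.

Answer: 2

Derivation:
det is linear in row 1: changing M[1][1] by delta changes det by delta * cofactor(1,1).
Cofactor C_11 = (-1)^(1+1) * minor(1,1) = -1
Entry delta = -3 - -5 = 2
Det delta = 2 * -1 = -2
New det = 4 + -2 = 2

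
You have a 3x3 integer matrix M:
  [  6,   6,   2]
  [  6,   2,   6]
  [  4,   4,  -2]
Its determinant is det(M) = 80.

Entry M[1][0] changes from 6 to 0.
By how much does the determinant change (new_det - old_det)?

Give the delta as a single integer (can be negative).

Cofactor C_10 = 20
Entry delta = 0 - 6 = -6
Det delta = entry_delta * cofactor = -6 * 20 = -120

Answer: -120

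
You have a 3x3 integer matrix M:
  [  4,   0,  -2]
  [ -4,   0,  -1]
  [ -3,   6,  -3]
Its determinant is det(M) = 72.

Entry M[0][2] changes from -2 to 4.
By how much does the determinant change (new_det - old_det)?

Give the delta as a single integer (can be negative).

Cofactor C_02 = -24
Entry delta = 4 - -2 = 6
Det delta = entry_delta * cofactor = 6 * -24 = -144

Answer: -144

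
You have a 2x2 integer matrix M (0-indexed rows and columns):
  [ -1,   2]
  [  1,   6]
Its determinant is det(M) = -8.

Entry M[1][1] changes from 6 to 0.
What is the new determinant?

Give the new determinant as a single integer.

Answer: -2

Derivation:
det is linear in row 1: changing M[1][1] by delta changes det by delta * cofactor(1,1).
Cofactor C_11 = (-1)^(1+1) * minor(1,1) = -1
Entry delta = 0 - 6 = -6
Det delta = -6 * -1 = 6
New det = -8 + 6 = -2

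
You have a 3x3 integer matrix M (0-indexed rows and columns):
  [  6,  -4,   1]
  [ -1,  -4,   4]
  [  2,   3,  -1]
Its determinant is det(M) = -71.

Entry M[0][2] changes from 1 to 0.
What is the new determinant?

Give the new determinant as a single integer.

det is linear in row 0: changing M[0][2] by delta changes det by delta * cofactor(0,2).
Cofactor C_02 = (-1)^(0+2) * minor(0,2) = 5
Entry delta = 0 - 1 = -1
Det delta = -1 * 5 = -5
New det = -71 + -5 = -76

Answer: -76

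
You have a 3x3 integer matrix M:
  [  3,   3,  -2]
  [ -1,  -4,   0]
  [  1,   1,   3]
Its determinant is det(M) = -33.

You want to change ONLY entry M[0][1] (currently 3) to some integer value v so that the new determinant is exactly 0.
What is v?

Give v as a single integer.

det is linear in entry M[0][1]: det = old_det + (v - 3) * C_01
Cofactor C_01 = 3
Want det = 0: -33 + (v - 3) * 3 = 0
  (v - 3) = 33 / 3 = 11
  v = 3 + (11) = 14

Answer: 14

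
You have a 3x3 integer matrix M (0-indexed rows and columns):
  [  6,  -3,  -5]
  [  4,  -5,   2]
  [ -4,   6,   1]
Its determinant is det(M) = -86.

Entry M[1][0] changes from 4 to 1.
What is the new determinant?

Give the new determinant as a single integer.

det is linear in row 1: changing M[1][0] by delta changes det by delta * cofactor(1,0).
Cofactor C_10 = (-1)^(1+0) * minor(1,0) = -27
Entry delta = 1 - 4 = -3
Det delta = -3 * -27 = 81
New det = -86 + 81 = -5

Answer: -5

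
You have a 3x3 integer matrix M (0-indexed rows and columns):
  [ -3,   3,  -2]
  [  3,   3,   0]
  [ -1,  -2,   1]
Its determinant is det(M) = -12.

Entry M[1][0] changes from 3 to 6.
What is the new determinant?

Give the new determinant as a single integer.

det is linear in row 1: changing M[1][0] by delta changes det by delta * cofactor(1,0).
Cofactor C_10 = (-1)^(1+0) * minor(1,0) = 1
Entry delta = 6 - 3 = 3
Det delta = 3 * 1 = 3
New det = -12 + 3 = -9

Answer: -9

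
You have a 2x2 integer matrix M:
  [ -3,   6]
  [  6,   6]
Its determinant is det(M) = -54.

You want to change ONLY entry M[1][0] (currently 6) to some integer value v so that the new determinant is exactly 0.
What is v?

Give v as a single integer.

Answer: -3

Derivation:
det is linear in entry M[1][0]: det = old_det + (v - 6) * C_10
Cofactor C_10 = -6
Want det = 0: -54 + (v - 6) * -6 = 0
  (v - 6) = 54 / -6 = -9
  v = 6 + (-9) = -3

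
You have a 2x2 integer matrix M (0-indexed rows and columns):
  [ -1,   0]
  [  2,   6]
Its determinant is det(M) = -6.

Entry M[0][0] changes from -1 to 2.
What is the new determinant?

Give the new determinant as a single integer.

det is linear in row 0: changing M[0][0] by delta changes det by delta * cofactor(0,0).
Cofactor C_00 = (-1)^(0+0) * minor(0,0) = 6
Entry delta = 2 - -1 = 3
Det delta = 3 * 6 = 18
New det = -6 + 18 = 12

Answer: 12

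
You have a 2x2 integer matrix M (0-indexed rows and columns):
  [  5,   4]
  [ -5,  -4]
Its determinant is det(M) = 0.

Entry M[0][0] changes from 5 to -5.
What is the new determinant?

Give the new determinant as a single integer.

det is linear in row 0: changing M[0][0] by delta changes det by delta * cofactor(0,0).
Cofactor C_00 = (-1)^(0+0) * minor(0,0) = -4
Entry delta = -5 - 5 = -10
Det delta = -10 * -4 = 40
New det = 0 + 40 = 40

Answer: 40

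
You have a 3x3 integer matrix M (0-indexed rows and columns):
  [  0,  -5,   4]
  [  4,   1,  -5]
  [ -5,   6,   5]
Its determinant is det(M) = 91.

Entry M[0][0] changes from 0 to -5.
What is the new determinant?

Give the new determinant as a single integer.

Answer: -84

Derivation:
det is linear in row 0: changing M[0][0] by delta changes det by delta * cofactor(0,0).
Cofactor C_00 = (-1)^(0+0) * minor(0,0) = 35
Entry delta = -5 - 0 = -5
Det delta = -5 * 35 = -175
New det = 91 + -175 = -84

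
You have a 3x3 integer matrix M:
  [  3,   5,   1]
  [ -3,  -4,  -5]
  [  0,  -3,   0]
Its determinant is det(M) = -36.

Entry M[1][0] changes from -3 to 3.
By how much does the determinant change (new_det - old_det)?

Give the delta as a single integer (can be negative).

Cofactor C_10 = -3
Entry delta = 3 - -3 = 6
Det delta = entry_delta * cofactor = 6 * -3 = -18

Answer: -18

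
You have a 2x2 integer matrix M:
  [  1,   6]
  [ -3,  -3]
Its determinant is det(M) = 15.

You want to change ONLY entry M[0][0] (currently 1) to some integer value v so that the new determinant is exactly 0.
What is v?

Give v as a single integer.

Answer: 6

Derivation:
det is linear in entry M[0][0]: det = old_det + (v - 1) * C_00
Cofactor C_00 = -3
Want det = 0: 15 + (v - 1) * -3 = 0
  (v - 1) = -15 / -3 = 5
  v = 1 + (5) = 6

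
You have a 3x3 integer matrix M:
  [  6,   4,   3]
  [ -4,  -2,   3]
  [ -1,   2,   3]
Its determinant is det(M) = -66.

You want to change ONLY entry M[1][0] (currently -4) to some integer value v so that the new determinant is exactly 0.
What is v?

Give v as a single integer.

det is linear in entry M[1][0]: det = old_det + (v - -4) * C_10
Cofactor C_10 = -6
Want det = 0: -66 + (v - -4) * -6 = 0
  (v - -4) = 66 / -6 = -11
  v = -4 + (-11) = -15

Answer: -15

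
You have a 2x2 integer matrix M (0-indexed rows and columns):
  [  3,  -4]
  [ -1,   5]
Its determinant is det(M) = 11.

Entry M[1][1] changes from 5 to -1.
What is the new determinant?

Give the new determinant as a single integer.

Answer: -7

Derivation:
det is linear in row 1: changing M[1][1] by delta changes det by delta * cofactor(1,1).
Cofactor C_11 = (-1)^(1+1) * minor(1,1) = 3
Entry delta = -1 - 5 = -6
Det delta = -6 * 3 = -18
New det = 11 + -18 = -7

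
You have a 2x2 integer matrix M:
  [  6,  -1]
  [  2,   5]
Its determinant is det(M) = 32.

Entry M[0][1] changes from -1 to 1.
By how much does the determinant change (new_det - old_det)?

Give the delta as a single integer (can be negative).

Answer: -4

Derivation:
Cofactor C_01 = -2
Entry delta = 1 - -1 = 2
Det delta = entry_delta * cofactor = 2 * -2 = -4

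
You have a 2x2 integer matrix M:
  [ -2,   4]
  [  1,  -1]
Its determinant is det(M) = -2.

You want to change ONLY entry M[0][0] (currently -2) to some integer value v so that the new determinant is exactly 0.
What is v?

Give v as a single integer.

det is linear in entry M[0][0]: det = old_det + (v - -2) * C_00
Cofactor C_00 = -1
Want det = 0: -2 + (v - -2) * -1 = 0
  (v - -2) = 2 / -1 = -2
  v = -2 + (-2) = -4

Answer: -4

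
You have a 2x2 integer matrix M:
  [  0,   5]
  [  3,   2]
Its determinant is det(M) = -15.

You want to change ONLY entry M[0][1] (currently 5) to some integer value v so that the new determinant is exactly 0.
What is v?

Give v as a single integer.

Answer: 0

Derivation:
det is linear in entry M[0][1]: det = old_det + (v - 5) * C_01
Cofactor C_01 = -3
Want det = 0: -15 + (v - 5) * -3 = 0
  (v - 5) = 15 / -3 = -5
  v = 5 + (-5) = 0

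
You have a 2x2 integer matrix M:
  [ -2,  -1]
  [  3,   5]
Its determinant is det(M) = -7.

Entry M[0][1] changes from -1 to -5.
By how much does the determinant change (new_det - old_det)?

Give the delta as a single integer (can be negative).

Answer: 12

Derivation:
Cofactor C_01 = -3
Entry delta = -5 - -1 = -4
Det delta = entry_delta * cofactor = -4 * -3 = 12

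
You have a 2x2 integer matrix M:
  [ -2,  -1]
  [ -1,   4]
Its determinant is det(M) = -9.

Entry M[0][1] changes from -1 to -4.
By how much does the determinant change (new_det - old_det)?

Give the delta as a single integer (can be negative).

Answer: -3

Derivation:
Cofactor C_01 = 1
Entry delta = -4 - -1 = -3
Det delta = entry_delta * cofactor = -3 * 1 = -3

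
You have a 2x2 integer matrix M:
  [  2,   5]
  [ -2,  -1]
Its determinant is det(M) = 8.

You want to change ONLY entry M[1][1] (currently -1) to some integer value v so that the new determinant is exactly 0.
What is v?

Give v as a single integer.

det is linear in entry M[1][1]: det = old_det + (v - -1) * C_11
Cofactor C_11 = 2
Want det = 0: 8 + (v - -1) * 2 = 0
  (v - -1) = -8 / 2 = -4
  v = -1 + (-4) = -5

Answer: -5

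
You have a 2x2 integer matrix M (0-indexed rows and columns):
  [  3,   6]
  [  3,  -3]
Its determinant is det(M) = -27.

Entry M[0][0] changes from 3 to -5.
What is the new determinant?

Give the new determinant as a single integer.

Answer: -3

Derivation:
det is linear in row 0: changing M[0][0] by delta changes det by delta * cofactor(0,0).
Cofactor C_00 = (-1)^(0+0) * minor(0,0) = -3
Entry delta = -5 - 3 = -8
Det delta = -8 * -3 = 24
New det = -27 + 24 = -3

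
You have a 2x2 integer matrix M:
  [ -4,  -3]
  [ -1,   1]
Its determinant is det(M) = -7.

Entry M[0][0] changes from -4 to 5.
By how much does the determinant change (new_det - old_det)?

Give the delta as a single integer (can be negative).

Answer: 9

Derivation:
Cofactor C_00 = 1
Entry delta = 5 - -4 = 9
Det delta = entry_delta * cofactor = 9 * 1 = 9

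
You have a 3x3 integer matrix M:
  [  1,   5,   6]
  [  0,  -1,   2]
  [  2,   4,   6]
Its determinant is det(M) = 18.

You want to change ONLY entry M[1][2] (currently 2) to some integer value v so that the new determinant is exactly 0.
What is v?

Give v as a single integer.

Answer: -1

Derivation:
det is linear in entry M[1][2]: det = old_det + (v - 2) * C_12
Cofactor C_12 = 6
Want det = 0: 18 + (v - 2) * 6 = 0
  (v - 2) = -18 / 6 = -3
  v = 2 + (-3) = -1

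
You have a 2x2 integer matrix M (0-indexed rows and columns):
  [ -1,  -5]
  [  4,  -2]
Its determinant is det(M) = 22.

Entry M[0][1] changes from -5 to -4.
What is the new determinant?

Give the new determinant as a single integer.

det is linear in row 0: changing M[0][1] by delta changes det by delta * cofactor(0,1).
Cofactor C_01 = (-1)^(0+1) * minor(0,1) = -4
Entry delta = -4 - -5 = 1
Det delta = 1 * -4 = -4
New det = 22 + -4 = 18

Answer: 18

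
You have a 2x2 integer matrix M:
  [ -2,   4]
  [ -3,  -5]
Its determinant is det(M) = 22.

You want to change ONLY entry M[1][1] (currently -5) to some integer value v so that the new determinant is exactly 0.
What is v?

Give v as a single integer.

Answer: 6

Derivation:
det is linear in entry M[1][1]: det = old_det + (v - -5) * C_11
Cofactor C_11 = -2
Want det = 0: 22 + (v - -5) * -2 = 0
  (v - -5) = -22 / -2 = 11
  v = -5 + (11) = 6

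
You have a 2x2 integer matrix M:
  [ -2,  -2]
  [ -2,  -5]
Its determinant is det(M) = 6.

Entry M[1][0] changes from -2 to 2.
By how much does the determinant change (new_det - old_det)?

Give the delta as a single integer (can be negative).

Answer: 8

Derivation:
Cofactor C_10 = 2
Entry delta = 2 - -2 = 4
Det delta = entry_delta * cofactor = 4 * 2 = 8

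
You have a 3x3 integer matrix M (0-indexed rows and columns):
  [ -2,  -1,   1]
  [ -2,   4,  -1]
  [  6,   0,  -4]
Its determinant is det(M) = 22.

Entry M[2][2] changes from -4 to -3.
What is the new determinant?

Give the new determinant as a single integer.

Answer: 12

Derivation:
det is linear in row 2: changing M[2][2] by delta changes det by delta * cofactor(2,2).
Cofactor C_22 = (-1)^(2+2) * minor(2,2) = -10
Entry delta = -3 - -4 = 1
Det delta = 1 * -10 = -10
New det = 22 + -10 = 12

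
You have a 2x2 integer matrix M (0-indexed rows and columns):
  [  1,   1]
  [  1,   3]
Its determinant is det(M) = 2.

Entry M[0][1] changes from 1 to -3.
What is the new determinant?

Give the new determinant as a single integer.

Answer: 6

Derivation:
det is linear in row 0: changing M[0][1] by delta changes det by delta * cofactor(0,1).
Cofactor C_01 = (-1)^(0+1) * minor(0,1) = -1
Entry delta = -3 - 1 = -4
Det delta = -4 * -1 = 4
New det = 2 + 4 = 6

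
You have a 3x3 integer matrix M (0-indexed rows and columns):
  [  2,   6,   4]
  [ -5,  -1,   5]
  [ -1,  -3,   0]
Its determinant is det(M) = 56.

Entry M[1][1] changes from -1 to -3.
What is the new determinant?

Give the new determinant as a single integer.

Answer: 48

Derivation:
det is linear in row 1: changing M[1][1] by delta changes det by delta * cofactor(1,1).
Cofactor C_11 = (-1)^(1+1) * minor(1,1) = 4
Entry delta = -3 - -1 = -2
Det delta = -2 * 4 = -8
New det = 56 + -8 = 48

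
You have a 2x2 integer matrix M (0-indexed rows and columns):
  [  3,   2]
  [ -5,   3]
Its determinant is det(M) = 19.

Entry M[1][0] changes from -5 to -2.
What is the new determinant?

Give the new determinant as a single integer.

det is linear in row 1: changing M[1][0] by delta changes det by delta * cofactor(1,0).
Cofactor C_10 = (-1)^(1+0) * minor(1,0) = -2
Entry delta = -2 - -5 = 3
Det delta = 3 * -2 = -6
New det = 19 + -6 = 13

Answer: 13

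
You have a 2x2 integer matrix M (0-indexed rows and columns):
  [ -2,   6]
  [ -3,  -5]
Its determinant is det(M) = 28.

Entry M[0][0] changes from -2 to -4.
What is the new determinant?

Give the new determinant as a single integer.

det is linear in row 0: changing M[0][0] by delta changes det by delta * cofactor(0,0).
Cofactor C_00 = (-1)^(0+0) * minor(0,0) = -5
Entry delta = -4 - -2 = -2
Det delta = -2 * -5 = 10
New det = 28 + 10 = 38

Answer: 38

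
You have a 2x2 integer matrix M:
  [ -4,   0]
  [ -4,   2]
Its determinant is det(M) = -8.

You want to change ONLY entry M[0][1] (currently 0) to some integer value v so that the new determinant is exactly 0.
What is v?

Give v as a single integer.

Answer: 2

Derivation:
det is linear in entry M[0][1]: det = old_det + (v - 0) * C_01
Cofactor C_01 = 4
Want det = 0: -8 + (v - 0) * 4 = 0
  (v - 0) = 8 / 4 = 2
  v = 0 + (2) = 2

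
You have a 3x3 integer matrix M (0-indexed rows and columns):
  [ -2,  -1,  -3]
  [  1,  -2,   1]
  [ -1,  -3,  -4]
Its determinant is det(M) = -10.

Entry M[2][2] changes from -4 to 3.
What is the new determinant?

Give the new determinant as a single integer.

det is linear in row 2: changing M[2][2] by delta changes det by delta * cofactor(2,2).
Cofactor C_22 = (-1)^(2+2) * minor(2,2) = 5
Entry delta = 3 - -4 = 7
Det delta = 7 * 5 = 35
New det = -10 + 35 = 25

Answer: 25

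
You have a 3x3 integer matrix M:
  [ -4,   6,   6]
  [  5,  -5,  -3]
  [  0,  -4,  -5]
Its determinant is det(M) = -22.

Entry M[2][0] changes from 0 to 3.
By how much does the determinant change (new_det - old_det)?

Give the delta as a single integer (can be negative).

Answer: 36

Derivation:
Cofactor C_20 = 12
Entry delta = 3 - 0 = 3
Det delta = entry_delta * cofactor = 3 * 12 = 36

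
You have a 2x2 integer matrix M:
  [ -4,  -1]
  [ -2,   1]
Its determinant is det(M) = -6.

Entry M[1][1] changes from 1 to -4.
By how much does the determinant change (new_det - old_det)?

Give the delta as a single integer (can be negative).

Answer: 20

Derivation:
Cofactor C_11 = -4
Entry delta = -4 - 1 = -5
Det delta = entry_delta * cofactor = -5 * -4 = 20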